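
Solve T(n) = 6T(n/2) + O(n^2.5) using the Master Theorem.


a=6, b=2, c=2.5. log_2(6)=2.585 > c=2.5. Case 1: O(n^log_b(a)) = O(n^2.585)
Complexity: O(n^2.585)


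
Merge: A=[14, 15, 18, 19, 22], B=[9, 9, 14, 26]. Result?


Compare heads, take smaller each step.
Merged: [9, 9, 14, 14, 15, 18, 19, 22, 26]


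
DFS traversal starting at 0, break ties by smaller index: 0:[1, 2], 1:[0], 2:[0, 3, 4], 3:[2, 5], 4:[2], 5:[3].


DFS stack-based: start with [0]
Visit order: [0, 1, 2, 3, 5, 4]


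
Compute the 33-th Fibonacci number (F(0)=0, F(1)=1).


F(n)=F(n-1)+F(n-2)
...F(31)=1346269, F(32)=2178309, F(33)=3524578


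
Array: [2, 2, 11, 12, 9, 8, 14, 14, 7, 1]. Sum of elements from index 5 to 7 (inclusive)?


Prefix sums: [0, 2, 4, 15, 27, 36, 44, 58, 72, 79, 80]
Sum[5..7] = prefix[8] - prefix[5] = 72 - 36 = 36


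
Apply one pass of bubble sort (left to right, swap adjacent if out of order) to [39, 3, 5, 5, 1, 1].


After one pass: [3, 5, 5, 1, 1, 39]


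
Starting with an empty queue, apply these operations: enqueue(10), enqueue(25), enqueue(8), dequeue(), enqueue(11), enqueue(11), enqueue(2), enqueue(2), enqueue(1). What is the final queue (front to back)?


enqueue(10) -> [10]
enqueue(25) -> [10, 25]
enqueue(8) -> [10, 25, 8]
dequeue() returns 10 -> [25, 8]
enqueue(11) -> [25, 8, 11]
enqueue(11) -> [25, 8, 11, 11]
enqueue(2) -> [25, 8, 11, 11, 2]
enqueue(2) -> [25, 8, 11, 11, 2, 2]
enqueue(1) -> [25, 8, 11, 11, 2, 2, 1]
Final queue (front to back): [25, 8, 11, 11, 2, 2, 1]


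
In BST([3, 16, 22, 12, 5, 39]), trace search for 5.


BST root = 3
Search for 5: compare at each node
Path: [3, 16, 12, 5]


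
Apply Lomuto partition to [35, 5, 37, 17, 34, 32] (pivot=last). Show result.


Elements <= 32 go left of pivot.
Result: [5, 17, 32, 35, 34, 37], pivot at index 2


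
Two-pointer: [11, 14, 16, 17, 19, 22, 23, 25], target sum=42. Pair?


Two pointers: lo=0, hi=7
Found pair: (17, 25) summing to 42


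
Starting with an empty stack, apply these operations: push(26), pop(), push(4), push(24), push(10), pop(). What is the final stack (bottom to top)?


push(26) -> [26]
pop() returns 26 -> []
push(4) -> [4]
push(24) -> [4, 24]
push(10) -> [4, 24, 10]
pop() returns 10 -> [4, 24]
Final stack (bottom to top): [4, 24]


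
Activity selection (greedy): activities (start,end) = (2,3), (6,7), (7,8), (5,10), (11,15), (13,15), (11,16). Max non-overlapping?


Greedy: pick earliest-ending, then skip overlaps.
Selected (4 activities): [(2, 3), (6, 7), (7, 8), (11, 15)]


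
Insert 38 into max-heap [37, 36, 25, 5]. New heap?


Append 38: [37, 36, 25, 5, 38]
Bubble up: swap idx 4(38) with idx 1(36); swap idx 1(38) with idx 0(37)
Result: [38, 37, 25, 5, 36]


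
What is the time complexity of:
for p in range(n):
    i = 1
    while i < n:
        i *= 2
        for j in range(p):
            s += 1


Per nesting level: O(n) * O(log n) * O(n) [triangular over p] = O(n^2 log n)
Complexity: O(n^2 log n)


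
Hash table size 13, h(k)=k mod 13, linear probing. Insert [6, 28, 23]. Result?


Insertions: 6->slot 6; 28->slot 2; 23->slot 10
Table: [None, None, 28, None, None, None, 6, None, None, None, 23, None, None]


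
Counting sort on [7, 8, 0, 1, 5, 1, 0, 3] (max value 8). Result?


Count array: [2, 2, 0, 1, 0, 1, 0, 1, 1]
Reconstruct: [0, 0, 1, 1, 3, 5, 7, 8]


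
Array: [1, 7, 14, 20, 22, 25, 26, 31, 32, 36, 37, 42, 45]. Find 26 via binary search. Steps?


Search for 26:
[0,12] mid=6 arr[6]=26
Total: 1 comparisons


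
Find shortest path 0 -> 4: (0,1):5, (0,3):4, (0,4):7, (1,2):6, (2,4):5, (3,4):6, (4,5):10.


Dijkstra from 0:
Distances: {0: 0, 1: 5, 2: 11, 3: 4, 4: 7, 5: 17}
Shortest distance to 4 = 7, path = [0, 4]


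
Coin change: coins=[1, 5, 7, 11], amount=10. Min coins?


dp[0]=0; dp[i]=1+min(dp[i-c] for c in coins)
...dp[5]=1, dp[6]=2, dp[7]=1, dp[8]=2, dp[9]=3, dp[10]=2
Minimum coins for 10 = 2


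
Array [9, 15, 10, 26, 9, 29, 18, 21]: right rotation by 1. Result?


Right rotate by 1: [21, 9, 15, 10, 26, 9, 29, 18]


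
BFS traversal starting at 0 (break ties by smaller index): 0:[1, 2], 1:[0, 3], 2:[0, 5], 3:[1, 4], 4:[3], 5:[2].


BFS queue: start with [0]
Visit order: [0, 1, 2, 3, 5, 4]


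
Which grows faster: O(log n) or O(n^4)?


logarithmic grows slower than quartic
O(log n) is asymptotically smaller; O(n^4) grows faster


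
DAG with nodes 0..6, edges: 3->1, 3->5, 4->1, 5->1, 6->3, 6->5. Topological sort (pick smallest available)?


Kahn's algorithm, process smallest node first
Order: [0, 2, 4, 6, 3, 5, 1]


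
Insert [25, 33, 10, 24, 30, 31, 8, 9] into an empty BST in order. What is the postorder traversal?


Root = 25; build tree by BST insertion.
Postorder traversal: [9, 8, 24, 10, 31, 30, 33, 25]


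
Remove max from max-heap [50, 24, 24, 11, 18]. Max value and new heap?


Max = 50
Replace root with last, heapify down
Resulting heap: [24, 18, 24, 11]


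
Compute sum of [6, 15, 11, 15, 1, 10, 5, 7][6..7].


Prefix sums: [0, 6, 21, 32, 47, 48, 58, 63, 70]
Sum[6..7] = prefix[8] - prefix[6] = 70 - 58 = 12


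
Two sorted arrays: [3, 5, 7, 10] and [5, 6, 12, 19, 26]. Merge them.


Compare heads, take smaller each step.
Merged: [3, 5, 5, 6, 7, 10, 12, 19, 26]


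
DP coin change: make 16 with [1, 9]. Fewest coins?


dp[0]=0; dp[i]=1+min(dp[i-c] for c in coins)
...dp[11]=3, dp[12]=4, dp[13]=5, dp[14]=6, dp[15]=7, dp[16]=8
Minimum coins for 16 = 8


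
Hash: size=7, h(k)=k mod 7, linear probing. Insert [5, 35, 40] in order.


Insertions: 5->slot 5; 35->slot 0; 40->slot 6
Table: [35, None, None, None, None, 5, 40]


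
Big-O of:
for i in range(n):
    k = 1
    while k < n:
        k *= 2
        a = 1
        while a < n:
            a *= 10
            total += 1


Per nesting level: O(n) * O(log n) * O(log n) = O(n (log n)^2)
Complexity: O(n (log n)^2)


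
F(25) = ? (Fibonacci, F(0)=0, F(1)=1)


F(n)=F(n-1)+F(n-2)
...F(23)=28657, F(24)=46368, F(25)=75025


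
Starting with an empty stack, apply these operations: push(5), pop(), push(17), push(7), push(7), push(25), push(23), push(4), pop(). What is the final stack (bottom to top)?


push(5) -> [5]
pop() returns 5 -> []
push(17) -> [17]
push(7) -> [17, 7]
push(7) -> [17, 7, 7]
push(25) -> [17, 7, 7, 25]
push(23) -> [17, 7, 7, 25, 23]
push(4) -> [17, 7, 7, 25, 23, 4]
pop() returns 4 -> [17, 7, 7, 25, 23]
Final stack (bottom to top): [17, 7, 7, 25, 23]


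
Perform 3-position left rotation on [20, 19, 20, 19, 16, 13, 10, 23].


Left rotate by 3: [19, 16, 13, 10, 23, 20, 19, 20]


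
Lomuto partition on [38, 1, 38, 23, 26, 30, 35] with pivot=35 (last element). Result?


Elements <= 35 go left of pivot.
Result: [1, 23, 26, 30, 35, 38, 38], pivot at index 4


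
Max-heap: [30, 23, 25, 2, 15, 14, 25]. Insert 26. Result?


Append 26: [30, 23, 25, 2, 15, 14, 25, 26]
Bubble up: swap idx 7(26) with idx 3(2); swap idx 3(26) with idx 1(23)
Result: [30, 26, 25, 23, 15, 14, 25, 2]


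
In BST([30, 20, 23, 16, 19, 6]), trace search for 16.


BST root = 30
Search for 16: compare at each node
Path: [30, 20, 16]


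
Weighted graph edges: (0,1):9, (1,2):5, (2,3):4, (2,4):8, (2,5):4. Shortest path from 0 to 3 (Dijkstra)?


Dijkstra from 0:
Distances: {0: 0, 1: 9, 2: 14, 3: 18, 4: 22, 5: 18}
Shortest distance to 3 = 18, path = [0, 1, 2, 3]


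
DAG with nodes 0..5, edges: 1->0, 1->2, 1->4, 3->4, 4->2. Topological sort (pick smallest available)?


Kahn's algorithm, process smallest node first
Order: [1, 0, 3, 4, 2, 5]


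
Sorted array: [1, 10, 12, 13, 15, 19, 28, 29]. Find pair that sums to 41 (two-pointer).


Two pointers: lo=0, hi=7
Found pair: (12, 29) summing to 41


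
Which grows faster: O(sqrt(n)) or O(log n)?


logarithmic grows slower than sublinear
O(log n) is asymptotically smaller; O(sqrt(n)) grows faster


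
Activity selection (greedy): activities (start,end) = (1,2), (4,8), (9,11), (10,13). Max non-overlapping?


Greedy: pick earliest-ending, then skip overlaps.
Selected (3 activities): [(1, 2), (4, 8), (9, 11)]


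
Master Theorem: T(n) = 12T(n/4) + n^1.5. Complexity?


a=12, b=4, c=1.5. log_4(12)=1.792 > c=1.5. Case 1: O(n^log_b(a)) = O(n^1.792)
Complexity: O(n^1.792)


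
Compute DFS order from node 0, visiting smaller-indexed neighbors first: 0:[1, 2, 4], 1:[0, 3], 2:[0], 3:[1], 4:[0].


DFS stack-based: start with [0]
Visit order: [0, 1, 3, 2, 4]


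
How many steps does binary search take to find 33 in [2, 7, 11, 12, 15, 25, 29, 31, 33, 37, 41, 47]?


Search for 33:
[0,11] mid=5 arr[5]=25
[6,11] mid=8 arr[8]=33
Total: 2 comparisons


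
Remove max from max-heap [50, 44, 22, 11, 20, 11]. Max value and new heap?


Max = 50
Replace root with last, heapify down
Resulting heap: [44, 20, 22, 11, 11]


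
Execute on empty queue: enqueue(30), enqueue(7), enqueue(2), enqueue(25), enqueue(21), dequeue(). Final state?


enqueue(30) -> [30]
enqueue(7) -> [30, 7]
enqueue(2) -> [30, 7, 2]
enqueue(25) -> [30, 7, 2, 25]
enqueue(21) -> [30, 7, 2, 25, 21]
dequeue() returns 30 -> [7, 2, 25, 21]
Final queue (front to back): [7, 2, 25, 21]


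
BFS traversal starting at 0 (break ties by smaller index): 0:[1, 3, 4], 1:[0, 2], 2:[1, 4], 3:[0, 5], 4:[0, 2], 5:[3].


BFS queue: start with [0]
Visit order: [0, 1, 3, 4, 2, 5]


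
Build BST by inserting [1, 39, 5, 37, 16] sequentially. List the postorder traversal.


Root = 1; build tree by BST insertion.
Postorder traversal: [16, 37, 5, 39, 1]


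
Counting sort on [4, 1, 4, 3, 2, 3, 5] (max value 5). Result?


Count array: [0, 1, 1, 2, 2, 1]
Reconstruct: [1, 2, 3, 3, 4, 4, 5]


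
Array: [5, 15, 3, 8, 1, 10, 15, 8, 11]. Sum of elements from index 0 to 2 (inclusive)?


Prefix sums: [0, 5, 20, 23, 31, 32, 42, 57, 65, 76]
Sum[0..2] = prefix[3] - prefix[0] = 23 - 0 = 23


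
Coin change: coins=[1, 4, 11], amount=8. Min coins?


dp[0]=0; dp[i]=1+min(dp[i-c] for c in coins)
...dp[3]=3, dp[4]=1, dp[5]=2, dp[6]=3, dp[7]=4, dp[8]=2
Minimum coins for 8 = 2


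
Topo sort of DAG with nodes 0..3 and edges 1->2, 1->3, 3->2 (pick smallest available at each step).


Kahn's algorithm, process smallest node first
Order: [0, 1, 3, 2]


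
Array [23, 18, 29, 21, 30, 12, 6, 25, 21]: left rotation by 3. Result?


Left rotate by 3: [21, 30, 12, 6, 25, 21, 23, 18, 29]


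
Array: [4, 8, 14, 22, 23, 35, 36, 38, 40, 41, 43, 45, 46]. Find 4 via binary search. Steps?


Search for 4:
[0,12] mid=6 arr[6]=36
[0,5] mid=2 arr[2]=14
[0,1] mid=0 arr[0]=4
Total: 3 comparisons


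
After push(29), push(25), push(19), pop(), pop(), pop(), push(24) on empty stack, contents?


push(29) -> [29]
push(25) -> [29, 25]
push(19) -> [29, 25, 19]
pop() returns 19 -> [29, 25]
pop() returns 25 -> [29]
pop() returns 29 -> []
push(24) -> [24]
Final stack (bottom to top): [24]


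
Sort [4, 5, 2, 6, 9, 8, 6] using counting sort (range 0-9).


Count array: [0, 0, 1, 0, 1, 1, 2, 0, 1, 1]
Reconstruct: [2, 4, 5, 6, 6, 8, 9]


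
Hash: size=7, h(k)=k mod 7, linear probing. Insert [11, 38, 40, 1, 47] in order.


Insertions: 11->slot 4; 38->slot 3; 40->slot 5; 1->slot 1; 47->slot 6
Table: [None, 1, None, 38, 11, 40, 47]


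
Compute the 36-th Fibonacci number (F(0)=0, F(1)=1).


F(n)=F(n-1)+F(n-2)
...F(34)=5702887, F(35)=9227465, F(36)=14930352


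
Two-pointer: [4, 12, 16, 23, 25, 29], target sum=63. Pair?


Two pointers: lo=0, hi=5
No pair sums to 63


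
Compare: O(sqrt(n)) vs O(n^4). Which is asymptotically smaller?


sublinear grows slower than quartic
O(sqrt(n)) is asymptotically smaller; O(n^4) grows faster


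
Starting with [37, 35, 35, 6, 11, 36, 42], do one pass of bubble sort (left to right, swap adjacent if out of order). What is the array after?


After one pass: [35, 35, 6, 11, 36, 37, 42]


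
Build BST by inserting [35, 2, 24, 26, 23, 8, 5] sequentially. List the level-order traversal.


Root = 35; build tree by BST insertion.
Level-Order traversal: [35, 2, 24, 23, 26, 8, 5]


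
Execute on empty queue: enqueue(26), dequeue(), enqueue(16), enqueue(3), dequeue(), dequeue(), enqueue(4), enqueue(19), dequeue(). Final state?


enqueue(26) -> [26]
dequeue() returns 26 -> []
enqueue(16) -> [16]
enqueue(3) -> [16, 3]
dequeue() returns 16 -> [3]
dequeue() returns 3 -> []
enqueue(4) -> [4]
enqueue(19) -> [4, 19]
dequeue() returns 4 -> [19]
Final queue (front to back): [19]


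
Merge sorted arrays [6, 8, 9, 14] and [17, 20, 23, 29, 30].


Compare heads, take smaller each step.
Merged: [6, 8, 9, 14, 17, 20, 23, 29, 30]


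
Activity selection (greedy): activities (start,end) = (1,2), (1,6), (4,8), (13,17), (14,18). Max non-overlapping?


Greedy: pick earliest-ending, then skip overlaps.
Selected (3 activities): [(1, 2), (4, 8), (13, 17)]


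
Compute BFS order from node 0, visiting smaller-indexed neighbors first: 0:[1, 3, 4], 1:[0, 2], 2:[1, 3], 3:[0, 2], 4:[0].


BFS queue: start with [0]
Visit order: [0, 1, 3, 4, 2]


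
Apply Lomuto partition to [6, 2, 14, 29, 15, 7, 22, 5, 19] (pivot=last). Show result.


Elements <= 19 go left of pivot.
Result: [6, 2, 14, 15, 7, 5, 19, 29, 22], pivot at index 6


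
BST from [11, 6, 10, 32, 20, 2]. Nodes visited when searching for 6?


BST root = 11
Search for 6: compare at each node
Path: [11, 6]


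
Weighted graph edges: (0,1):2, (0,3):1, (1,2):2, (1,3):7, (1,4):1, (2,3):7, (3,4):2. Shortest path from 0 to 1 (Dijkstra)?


Dijkstra from 0:
Distances: {0: 0, 1: 2, 2: 4, 3: 1, 4: 3}
Shortest distance to 1 = 2, path = [0, 1]


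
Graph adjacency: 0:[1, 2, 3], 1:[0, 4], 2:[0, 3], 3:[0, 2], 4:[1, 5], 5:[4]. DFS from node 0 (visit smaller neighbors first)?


DFS stack-based: start with [0]
Visit order: [0, 1, 4, 5, 2, 3]


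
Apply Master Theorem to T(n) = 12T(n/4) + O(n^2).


a=12, b=4, c=2. log_4(12)=1.792 < c=2. Case 3: O(n^c) = O(n^2)
Complexity: O(n^2)


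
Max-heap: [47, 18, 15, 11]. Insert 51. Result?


Append 51: [47, 18, 15, 11, 51]
Bubble up: swap idx 4(51) with idx 1(18); swap idx 1(51) with idx 0(47)
Result: [51, 47, 15, 11, 18]


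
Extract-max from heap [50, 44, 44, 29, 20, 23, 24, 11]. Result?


Max = 50
Replace root with last, heapify down
Resulting heap: [44, 29, 44, 11, 20, 23, 24]


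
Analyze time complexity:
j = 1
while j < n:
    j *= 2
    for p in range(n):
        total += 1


Per nesting level: O(log n) * O(n) = O(n log n)
Complexity: O(n log n)


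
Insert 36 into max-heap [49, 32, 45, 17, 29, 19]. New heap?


Append 36: [49, 32, 45, 17, 29, 19, 36]
Bubble up: no swaps needed
Result: [49, 32, 45, 17, 29, 19, 36]


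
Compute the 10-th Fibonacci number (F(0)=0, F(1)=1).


F(n)=F(n-1)+F(n-2)
...F(8)=21, F(9)=34, F(10)=55


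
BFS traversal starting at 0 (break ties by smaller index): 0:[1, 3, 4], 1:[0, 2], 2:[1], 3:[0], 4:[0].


BFS queue: start with [0]
Visit order: [0, 1, 3, 4, 2]


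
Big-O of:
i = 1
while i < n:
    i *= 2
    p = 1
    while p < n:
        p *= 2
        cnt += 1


Per nesting level: O(log n) * O(log n) = O((log n)^2)
Complexity: O((log n)^2)


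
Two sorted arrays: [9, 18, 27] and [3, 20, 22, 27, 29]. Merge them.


Compare heads, take smaller each step.
Merged: [3, 9, 18, 20, 22, 27, 27, 29]


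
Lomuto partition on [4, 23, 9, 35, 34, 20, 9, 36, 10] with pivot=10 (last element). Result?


Elements <= 10 go left of pivot.
Result: [4, 9, 9, 10, 34, 20, 23, 36, 35], pivot at index 3


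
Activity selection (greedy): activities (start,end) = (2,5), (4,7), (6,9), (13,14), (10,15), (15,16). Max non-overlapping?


Greedy: pick earliest-ending, then skip overlaps.
Selected (4 activities): [(2, 5), (6, 9), (13, 14), (15, 16)]


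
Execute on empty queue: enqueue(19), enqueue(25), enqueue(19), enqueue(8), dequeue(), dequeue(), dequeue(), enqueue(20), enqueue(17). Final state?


enqueue(19) -> [19]
enqueue(25) -> [19, 25]
enqueue(19) -> [19, 25, 19]
enqueue(8) -> [19, 25, 19, 8]
dequeue() returns 19 -> [25, 19, 8]
dequeue() returns 25 -> [19, 8]
dequeue() returns 19 -> [8]
enqueue(20) -> [8, 20]
enqueue(17) -> [8, 20, 17]
Final queue (front to back): [8, 20, 17]


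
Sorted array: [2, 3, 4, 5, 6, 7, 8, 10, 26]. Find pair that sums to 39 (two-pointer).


Two pointers: lo=0, hi=8
No pair sums to 39


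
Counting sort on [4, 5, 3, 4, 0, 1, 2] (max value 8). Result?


Count array: [1, 1, 1, 1, 2, 1, 0, 0, 0]
Reconstruct: [0, 1, 2, 3, 4, 4, 5]


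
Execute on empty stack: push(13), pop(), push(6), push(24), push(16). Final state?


push(13) -> [13]
pop() returns 13 -> []
push(6) -> [6]
push(24) -> [6, 24]
push(16) -> [6, 24, 16]
Final stack (bottom to top): [6, 24, 16]


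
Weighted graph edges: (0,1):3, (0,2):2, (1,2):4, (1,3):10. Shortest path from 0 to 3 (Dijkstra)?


Dijkstra from 0:
Distances: {0: 0, 1: 3, 2: 2, 3: 13}
Shortest distance to 3 = 13, path = [0, 1, 3]


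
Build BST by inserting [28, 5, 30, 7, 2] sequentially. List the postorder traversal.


Root = 28; build tree by BST insertion.
Postorder traversal: [2, 7, 5, 30, 28]


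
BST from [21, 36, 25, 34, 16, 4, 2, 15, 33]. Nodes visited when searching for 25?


BST root = 21
Search for 25: compare at each node
Path: [21, 36, 25]


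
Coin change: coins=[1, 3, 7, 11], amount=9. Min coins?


dp[0]=0; dp[i]=1+min(dp[i-c] for c in coins)
...dp[4]=2, dp[5]=3, dp[6]=2, dp[7]=1, dp[8]=2, dp[9]=3
Minimum coins for 9 = 3


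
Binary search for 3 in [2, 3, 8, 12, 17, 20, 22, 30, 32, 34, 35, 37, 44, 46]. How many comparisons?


Search for 3:
[0,13] mid=6 arr[6]=22
[0,5] mid=2 arr[2]=8
[0,1] mid=0 arr[0]=2
[1,1] mid=1 arr[1]=3
Total: 4 comparisons


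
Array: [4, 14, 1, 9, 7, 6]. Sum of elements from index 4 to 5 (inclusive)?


Prefix sums: [0, 4, 18, 19, 28, 35, 41]
Sum[4..5] = prefix[6] - prefix[4] = 41 - 28 = 13


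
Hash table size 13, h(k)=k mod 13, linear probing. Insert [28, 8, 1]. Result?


Insertions: 28->slot 2; 8->slot 8; 1->slot 1
Table: [None, 1, 28, None, None, None, None, None, 8, None, None, None, None]


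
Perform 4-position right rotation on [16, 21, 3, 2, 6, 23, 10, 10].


Right rotate by 4: [6, 23, 10, 10, 16, 21, 3, 2]


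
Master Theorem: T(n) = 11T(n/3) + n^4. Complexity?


a=11, b=3, c=4. log_3(11)=2.183 < c=4. Case 3: O(n^c) = O(n^4)
Complexity: O(n^4)


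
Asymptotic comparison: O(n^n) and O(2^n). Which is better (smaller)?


exponential grows slower than n^n
O(2^n) is asymptotically smaller; O(n^n) grows faster


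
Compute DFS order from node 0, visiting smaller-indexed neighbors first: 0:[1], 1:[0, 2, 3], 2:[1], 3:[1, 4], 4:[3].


DFS stack-based: start with [0]
Visit order: [0, 1, 2, 3, 4]


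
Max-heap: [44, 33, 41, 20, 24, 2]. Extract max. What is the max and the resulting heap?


Max = 44
Replace root with last, heapify down
Resulting heap: [41, 33, 2, 20, 24]


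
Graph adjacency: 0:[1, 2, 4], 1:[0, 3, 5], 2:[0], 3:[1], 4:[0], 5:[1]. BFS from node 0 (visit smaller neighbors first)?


BFS queue: start with [0]
Visit order: [0, 1, 2, 4, 3, 5]


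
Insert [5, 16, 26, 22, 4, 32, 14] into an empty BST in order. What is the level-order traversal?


Root = 5; build tree by BST insertion.
Level-Order traversal: [5, 4, 16, 14, 26, 22, 32]


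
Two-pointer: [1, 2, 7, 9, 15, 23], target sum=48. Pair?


Two pointers: lo=0, hi=5
No pair sums to 48


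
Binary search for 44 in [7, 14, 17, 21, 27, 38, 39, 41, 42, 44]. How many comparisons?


Search for 44:
[0,9] mid=4 arr[4]=27
[5,9] mid=7 arr[7]=41
[8,9] mid=8 arr[8]=42
[9,9] mid=9 arr[9]=44
Total: 4 comparisons


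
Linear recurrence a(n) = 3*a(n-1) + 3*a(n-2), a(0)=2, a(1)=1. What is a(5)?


Build bottom-up:
...a(3)=30, a(4)=117, a(5)=3*117+3*30=441


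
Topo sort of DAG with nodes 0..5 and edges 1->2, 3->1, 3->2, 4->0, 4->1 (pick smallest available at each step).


Kahn's algorithm, process smallest node first
Order: [3, 4, 0, 1, 2, 5]


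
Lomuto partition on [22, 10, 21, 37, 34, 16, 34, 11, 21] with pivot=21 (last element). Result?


Elements <= 21 go left of pivot.
Result: [10, 21, 16, 11, 21, 22, 34, 37, 34], pivot at index 4


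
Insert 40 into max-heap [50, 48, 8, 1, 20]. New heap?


Append 40: [50, 48, 8, 1, 20, 40]
Bubble up: swap idx 5(40) with idx 2(8)
Result: [50, 48, 40, 1, 20, 8]


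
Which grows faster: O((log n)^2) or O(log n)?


logarithmic grows slower than polylogarithmic
O(log n) is asymptotically smaller; O((log n)^2) grows faster


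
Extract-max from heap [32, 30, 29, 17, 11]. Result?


Max = 32
Replace root with last, heapify down
Resulting heap: [30, 17, 29, 11]


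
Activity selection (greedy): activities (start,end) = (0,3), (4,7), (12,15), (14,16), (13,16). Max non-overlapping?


Greedy: pick earliest-ending, then skip overlaps.
Selected (3 activities): [(0, 3), (4, 7), (12, 15)]


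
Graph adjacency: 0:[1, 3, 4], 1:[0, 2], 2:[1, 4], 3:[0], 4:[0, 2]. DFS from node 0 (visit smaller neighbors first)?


DFS stack-based: start with [0]
Visit order: [0, 1, 2, 4, 3]


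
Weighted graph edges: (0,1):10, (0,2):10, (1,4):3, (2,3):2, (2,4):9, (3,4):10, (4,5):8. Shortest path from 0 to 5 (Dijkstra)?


Dijkstra from 0:
Distances: {0: 0, 1: 10, 2: 10, 3: 12, 4: 13, 5: 21}
Shortest distance to 5 = 21, path = [0, 1, 4, 5]


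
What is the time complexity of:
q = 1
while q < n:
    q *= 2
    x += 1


Per nesting level: O(log n) = O(log n)
Complexity: O(log n)


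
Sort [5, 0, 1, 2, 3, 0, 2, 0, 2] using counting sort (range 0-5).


Count array: [3, 1, 3, 1, 0, 1]
Reconstruct: [0, 0, 0, 1, 2, 2, 2, 3, 5]


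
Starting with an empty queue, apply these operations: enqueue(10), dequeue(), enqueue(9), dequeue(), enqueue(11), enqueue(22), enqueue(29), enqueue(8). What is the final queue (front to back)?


enqueue(10) -> [10]
dequeue() returns 10 -> []
enqueue(9) -> [9]
dequeue() returns 9 -> []
enqueue(11) -> [11]
enqueue(22) -> [11, 22]
enqueue(29) -> [11, 22, 29]
enqueue(8) -> [11, 22, 29, 8]
Final queue (front to back): [11, 22, 29, 8]


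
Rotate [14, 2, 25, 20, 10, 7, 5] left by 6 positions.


Left rotate by 6: [5, 14, 2, 25, 20, 10, 7]


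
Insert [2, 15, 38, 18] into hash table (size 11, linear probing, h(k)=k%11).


Insertions: 2->slot 2; 15->slot 4; 38->slot 5; 18->slot 7
Table: [None, None, 2, None, 15, 38, None, 18, None, None, None]


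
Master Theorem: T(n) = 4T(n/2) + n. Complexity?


a=4, b=2, c=1. log_2(4)=2 > c=1. Case 1: O(n^log_b(a)) = O(n^2)
Complexity: O(n^2)


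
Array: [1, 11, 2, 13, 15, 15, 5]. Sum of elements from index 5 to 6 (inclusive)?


Prefix sums: [0, 1, 12, 14, 27, 42, 57, 62]
Sum[5..6] = prefix[7] - prefix[5] = 62 - 42 = 20


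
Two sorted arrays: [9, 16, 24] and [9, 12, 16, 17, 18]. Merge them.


Compare heads, take smaller each step.
Merged: [9, 9, 12, 16, 16, 17, 18, 24]


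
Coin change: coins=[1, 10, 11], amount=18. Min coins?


dp[0]=0; dp[i]=1+min(dp[i-c] for c in coins)
...dp[13]=3, dp[14]=4, dp[15]=5, dp[16]=6, dp[17]=7, dp[18]=8
Minimum coins for 18 = 8


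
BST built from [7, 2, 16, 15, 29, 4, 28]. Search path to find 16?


BST root = 7
Search for 16: compare at each node
Path: [7, 16]


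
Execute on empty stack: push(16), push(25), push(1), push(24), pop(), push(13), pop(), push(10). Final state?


push(16) -> [16]
push(25) -> [16, 25]
push(1) -> [16, 25, 1]
push(24) -> [16, 25, 1, 24]
pop() returns 24 -> [16, 25, 1]
push(13) -> [16, 25, 1, 13]
pop() returns 13 -> [16, 25, 1]
push(10) -> [16, 25, 1, 10]
Final stack (bottom to top): [16, 25, 1, 10]


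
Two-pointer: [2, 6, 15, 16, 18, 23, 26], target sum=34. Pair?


Two pointers: lo=0, hi=6
Found pair: (16, 18) summing to 34


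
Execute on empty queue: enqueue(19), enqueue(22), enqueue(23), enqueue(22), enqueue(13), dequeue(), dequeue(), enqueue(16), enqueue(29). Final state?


enqueue(19) -> [19]
enqueue(22) -> [19, 22]
enqueue(23) -> [19, 22, 23]
enqueue(22) -> [19, 22, 23, 22]
enqueue(13) -> [19, 22, 23, 22, 13]
dequeue() returns 19 -> [22, 23, 22, 13]
dequeue() returns 22 -> [23, 22, 13]
enqueue(16) -> [23, 22, 13, 16]
enqueue(29) -> [23, 22, 13, 16, 29]
Final queue (front to back): [23, 22, 13, 16, 29]


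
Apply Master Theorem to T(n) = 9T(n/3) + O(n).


a=9, b=3, c=1. log_3(9)=2 > c=1. Case 1: O(n^log_b(a)) = O(n^2)
Complexity: O(n^2)


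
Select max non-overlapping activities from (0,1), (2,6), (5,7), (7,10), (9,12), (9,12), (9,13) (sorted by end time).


Greedy: pick earliest-ending, then skip overlaps.
Selected (3 activities): [(0, 1), (2, 6), (7, 10)]


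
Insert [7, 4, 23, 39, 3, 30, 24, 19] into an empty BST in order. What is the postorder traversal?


Root = 7; build tree by BST insertion.
Postorder traversal: [3, 4, 19, 24, 30, 39, 23, 7]


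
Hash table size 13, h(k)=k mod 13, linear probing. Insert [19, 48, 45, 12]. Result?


Insertions: 19->slot 6; 48->slot 9; 45->slot 7; 12->slot 12
Table: [None, None, None, None, None, None, 19, 45, None, 48, None, None, 12]


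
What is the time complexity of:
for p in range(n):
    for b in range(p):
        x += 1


Per nesting level: O(n) * O(n) [triangular over p] = O(n^2)
Complexity: O(n^2)


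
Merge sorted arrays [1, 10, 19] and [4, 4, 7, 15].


Compare heads, take smaller each step.
Merged: [1, 4, 4, 7, 10, 15, 19]


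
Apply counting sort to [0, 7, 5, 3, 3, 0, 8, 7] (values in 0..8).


Count array: [2, 0, 0, 2, 0, 1, 0, 2, 1]
Reconstruct: [0, 0, 3, 3, 5, 7, 7, 8]


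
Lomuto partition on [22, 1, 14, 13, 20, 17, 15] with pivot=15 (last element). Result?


Elements <= 15 go left of pivot.
Result: [1, 14, 13, 15, 20, 17, 22], pivot at index 3


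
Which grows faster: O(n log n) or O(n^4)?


linearithmic grows slower than quartic
O(n log n) is asymptotically smaller; O(n^4) grows faster


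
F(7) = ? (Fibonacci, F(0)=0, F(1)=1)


F(n)=F(n-1)+F(n-2)
...F(5)=5, F(6)=8, F(7)=13


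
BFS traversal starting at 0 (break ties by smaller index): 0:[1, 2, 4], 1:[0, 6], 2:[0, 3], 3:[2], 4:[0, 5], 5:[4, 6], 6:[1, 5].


BFS queue: start with [0]
Visit order: [0, 1, 2, 4, 6, 3, 5]


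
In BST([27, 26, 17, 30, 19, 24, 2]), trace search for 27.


BST root = 27
Search for 27: compare at each node
Path: [27]


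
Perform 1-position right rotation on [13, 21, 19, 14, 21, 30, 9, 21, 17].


Right rotate by 1: [17, 13, 21, 19, 14, 21, 30, 9, 21]


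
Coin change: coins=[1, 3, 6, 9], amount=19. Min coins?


dp[0]=0; dp[i]=1+min(dp[i-c] for c in coins)
...dp[14]=4, dp[15]=2, dp[16]=3, dp[17]=4, dp[18]=2, dp[19]=3
Minimum coins for 19 = 3


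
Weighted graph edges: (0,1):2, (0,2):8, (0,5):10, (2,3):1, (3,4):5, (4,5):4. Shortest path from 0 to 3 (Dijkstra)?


Dijkstra from 0:
Distances: {0: 0, 1: 2, 2: 8, 3: 9, 4: 14, 5: 10}
Shortest distance to 3 = 9, path = [0, 2, 3]


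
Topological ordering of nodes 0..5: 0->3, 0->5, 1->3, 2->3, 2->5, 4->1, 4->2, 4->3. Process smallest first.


Kahn's algorithm, process smallest node first
Order: [0, 4, 1, 2, 3, 5]


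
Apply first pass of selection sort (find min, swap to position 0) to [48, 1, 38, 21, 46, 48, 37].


After one pass: [1, 48, 38, 21, 46, 48, 37]


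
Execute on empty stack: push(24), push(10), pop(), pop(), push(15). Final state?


push(24) -> [24]
push(10) -> [24, 10]
pop() returns 10 -> [24]
pop() returns 24 -> []
push(15) -> [15]
Final stack (bottom to top): [15]


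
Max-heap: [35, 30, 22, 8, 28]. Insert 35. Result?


Append 35: [35, 30, 22, 8, 28, 35]
Bubble up: swap idx 5(35) with idx 2(22)
Result: [35, 30, 35, 8, 28, 22]


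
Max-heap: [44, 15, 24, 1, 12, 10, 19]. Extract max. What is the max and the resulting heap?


Max = 44
Replace root with last, heapify down
Resulting heap: [24, 15, 19, 1, 12, 10]


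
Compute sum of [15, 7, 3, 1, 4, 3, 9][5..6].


Prefix sums: [0, 15, 22, 25, 26, 30, 33, 42]
Sum[5..6] = prefix[7] - prefix[5] = 42 - 30 = 12


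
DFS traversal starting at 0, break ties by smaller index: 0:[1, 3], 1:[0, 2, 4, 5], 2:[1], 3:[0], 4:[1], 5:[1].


DFS stack-based: start with [0]
Visit order: [0, 1, 2, 4, 5, 3]


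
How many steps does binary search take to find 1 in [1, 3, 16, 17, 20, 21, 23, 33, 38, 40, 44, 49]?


Search for 1:
[0,11] mid=5 arr[5]=21
[0,4] mid=2 arr[2]=16
[0,1] mid=0 arr[0]=1
Total: 3 comparisons


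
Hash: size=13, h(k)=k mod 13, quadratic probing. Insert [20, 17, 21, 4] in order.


Insertions: 20->slot 7; 17->slot 4; 21->slot 8; 4->slot 5
Table: [None, None, None, None, 17, 4, None, 20, 21, None, None, None, None]


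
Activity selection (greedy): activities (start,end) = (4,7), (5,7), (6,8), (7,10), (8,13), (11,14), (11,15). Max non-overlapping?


Greedy: pick earliest-ending, then skip overlaps.
Selected (3 activities): [(4, 7), (7, 10), (11, 14)]


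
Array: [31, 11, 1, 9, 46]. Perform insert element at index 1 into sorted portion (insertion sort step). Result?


After one pass: [11, 31, 1, 9, 46]


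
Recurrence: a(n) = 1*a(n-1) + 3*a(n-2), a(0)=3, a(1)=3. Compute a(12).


Build bottom-up:
...a(10)=8049, a(11)=18480, a(12)=1*18480+3*8049=42627


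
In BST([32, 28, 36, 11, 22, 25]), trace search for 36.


BST root = 32
Search for 36: compare at each node
Path: [32, 36]


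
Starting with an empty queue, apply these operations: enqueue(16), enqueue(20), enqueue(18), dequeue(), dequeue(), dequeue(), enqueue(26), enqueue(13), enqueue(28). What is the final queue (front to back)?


enqueue(16) -> [16]
enqueue(20) -> [16, 20]
enqueue(18) -> [16, 20, 18]
dequeue() returns 16 -> [20, 18]
dequeue() returns 20 -> [18]
dequeue() returns 18 -> []
enqueue(26) -> [26]
enqueue(13) -> [26, 13]
enqueue(28) -> [26, 13, 28]
Final queue (front to back): [26, 13, 28]


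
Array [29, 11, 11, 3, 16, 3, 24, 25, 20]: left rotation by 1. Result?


Left rotate by 1: [11, 11, 3, 16, 3, 24, 25, 20, 29]


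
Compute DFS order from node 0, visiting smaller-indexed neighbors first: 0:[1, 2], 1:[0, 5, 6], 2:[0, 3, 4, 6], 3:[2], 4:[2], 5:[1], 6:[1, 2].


DFS stack-based: start with [0]
Visit order: [0, 1, 5, 6, 2, 3, 4]


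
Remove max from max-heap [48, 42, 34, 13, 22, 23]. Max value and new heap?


Max = 48
Replace root with last, heapify down
Resulting heap: [42, 23, 34, 13, 22]


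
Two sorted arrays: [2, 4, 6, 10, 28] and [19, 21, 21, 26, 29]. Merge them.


Compare heads, take smaller each step.
Merged: [2, 4, 6, 10, 19, 21, 21, 26, 28, 29]


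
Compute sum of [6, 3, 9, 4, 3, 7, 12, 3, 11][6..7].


Prefix sums: [0, 6, 9, 18, 22, 25, 32, 44, 47, 58]
Sum[6..7] = prefix[8] - prefix[6] = 47 - 32 = 15


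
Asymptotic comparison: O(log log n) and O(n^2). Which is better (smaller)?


double-logarithmic grows slower than quadratic
O(log log n) is asymptotically smaller; O(n^2) grows faster


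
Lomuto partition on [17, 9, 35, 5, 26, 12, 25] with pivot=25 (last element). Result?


Elements <= 25 go left of pivot.
Result: [17, 9, 5, 12, 25, 35, 26], pivot at index 4


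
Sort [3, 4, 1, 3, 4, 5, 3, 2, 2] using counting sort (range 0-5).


Count array: [0, 1, 2, 3, 2, 1]
Reconstruct: [1, 2, 2, 3, 3, 3, 4, 4, 5]


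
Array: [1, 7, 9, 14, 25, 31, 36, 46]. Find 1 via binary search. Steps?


Search for 1:
[0,7] mid=3 arr[3]=14
[0,2] mid=1 arr[1]=7
[0,0] mid=0 arr[0]=1
Total: 3 comparisons


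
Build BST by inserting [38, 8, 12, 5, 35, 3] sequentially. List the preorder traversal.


Root = 38; build tree by BST insertion.
Preorder traversal: [38, 8, 5, 3, 12, 35]


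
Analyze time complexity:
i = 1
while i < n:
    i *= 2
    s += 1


Per nesting level: O(log n) = O(log n)
Complexity: O(log n)


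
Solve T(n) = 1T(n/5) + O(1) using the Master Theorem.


a=1, b=5, c=0. log_5(1)=0 = c=0. Case 2: O(n^c log n) = O(log n)
Complexity: O(log n)


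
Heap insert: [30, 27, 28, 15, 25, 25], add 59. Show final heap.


Append 59: [30, 27, 28, 15, 25, 25, 59]
Bubble up: swap idx 6(59) with idx 2(28); swap idx 2(59) with idx 0(30)
Result: [59, 27, 30, 15, 25, 25, 28]


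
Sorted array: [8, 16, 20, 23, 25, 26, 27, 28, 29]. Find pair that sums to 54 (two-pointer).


Two pointers: lo=0, hi=8
Found pair: (25, 29) summing to 54


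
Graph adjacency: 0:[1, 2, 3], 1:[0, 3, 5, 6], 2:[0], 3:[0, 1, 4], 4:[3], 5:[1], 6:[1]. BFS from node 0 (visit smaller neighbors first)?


BFS queue: start with [0]
Visit order: [0, 1, 2, 3, 5, 6, 4]


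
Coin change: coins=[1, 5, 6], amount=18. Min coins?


dp[0]=0; dp[i]=1+min(dp[i-c] for c in coins)
...dp[13]=3, dp[14]=4, dp[15]=3, dp[16]=3, dp[17]=3, dp[18]=3
Minimum coins for 18 = 3


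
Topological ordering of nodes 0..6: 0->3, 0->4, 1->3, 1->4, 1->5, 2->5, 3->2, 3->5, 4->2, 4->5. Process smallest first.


Kahn's algorithm, process smallest node first
Order: [0, 1, 3, 4, 2, 5, 6]


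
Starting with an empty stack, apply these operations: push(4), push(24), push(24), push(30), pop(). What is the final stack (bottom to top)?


push(4) -> [4]
push(24) -> [4, 24]
push(24) -> [4, 24, 24]
push(30) -> [4, 24, 24, 30]
pop() returns 30 -> [4, 24, 24]
Final stack (bottom to top): [4, 24, 24]


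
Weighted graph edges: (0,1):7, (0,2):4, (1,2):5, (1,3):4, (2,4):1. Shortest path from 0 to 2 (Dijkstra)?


Dijkstra from 0:
Distances: {0: 0, 1: 7, 2: 4, 3: 11, 4: 5}
Shortest distance to 2 = 4, path = [0, 2]


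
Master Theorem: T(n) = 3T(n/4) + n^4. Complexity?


a=3, b=4, c=4. log_4(3)=0.792 < c=4. Case 3: O(n^c) = O(n^4)
Complexity: O(n^4)


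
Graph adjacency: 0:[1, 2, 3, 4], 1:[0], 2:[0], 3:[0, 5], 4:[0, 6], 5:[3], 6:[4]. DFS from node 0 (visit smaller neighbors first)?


DFS stack-based: start with [0]
Visit order: [0, 1, 2, 3, 5, 4, 6]


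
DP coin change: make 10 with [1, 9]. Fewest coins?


dp[0]=0; dp[i]=1+min(dp[i-c] for c in coins)
...dp[5]=5, dp[6]=6, dp[7]=7, dp[8]=8, dp[9]=1, dp[10]=2
Minimum coins for 10 = 2


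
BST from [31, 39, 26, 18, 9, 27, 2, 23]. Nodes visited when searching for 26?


BST root = 31
Search for 26: compare at each node
Path: [31, 26]


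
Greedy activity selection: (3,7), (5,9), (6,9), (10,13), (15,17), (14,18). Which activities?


Greedy: pick earliest-ending, then skip overlaps.
Selected (3 activities): [(3, 7), (10, 13), (15, 17)]


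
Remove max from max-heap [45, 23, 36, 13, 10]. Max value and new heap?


Max = 45
Replace root with last, heapify down
Resulting heap: [36, 23, 10, 13]


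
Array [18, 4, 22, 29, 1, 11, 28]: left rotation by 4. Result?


Left rotate by 4: [1, 11, 28, 18, 4, 22, 29]


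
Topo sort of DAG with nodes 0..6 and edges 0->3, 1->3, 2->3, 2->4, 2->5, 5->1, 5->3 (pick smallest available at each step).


Kahn's algorithm, process smallest node first
Order: [0, 2, 4, 5, 1, 3, 6]


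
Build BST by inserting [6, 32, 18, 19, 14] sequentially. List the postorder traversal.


Root = 6; build tree by BST insertion.
Postorder traversal: [14, 19, 18, 32, 6]


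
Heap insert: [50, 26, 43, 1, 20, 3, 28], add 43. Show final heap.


Append 43: [50, 26, 43, 1, 20, 3, 28, 43]
Bubble up: swap idx 7(43) with idx 3(1); swap idx 3(43) with idx 1(26)
Result: [50, 43, 43, 26, 20, 3, 28, 1]


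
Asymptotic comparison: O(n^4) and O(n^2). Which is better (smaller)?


quadratic grows slower than quartic
O(n^2) is asymptotically smaller; O(n^4) grows faster


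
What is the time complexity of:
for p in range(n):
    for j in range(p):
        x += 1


Per nesting level: O(n) * O(n) [triangular over p] = O(n^2)
Complexity: O(n^2)


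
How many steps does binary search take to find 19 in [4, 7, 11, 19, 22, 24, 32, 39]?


Search for 19:
[0,7] mid=3 arr[3]=19
Total: 1 comparisons


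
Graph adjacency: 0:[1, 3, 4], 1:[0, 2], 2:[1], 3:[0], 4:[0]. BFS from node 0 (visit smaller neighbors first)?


BFS queue: start with [0]
Visit order: [0, 1, 3, 4, 2]


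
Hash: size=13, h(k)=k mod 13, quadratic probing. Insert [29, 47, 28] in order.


Insertions: 29->slot 3; 47->slot 8; 28->slot 2
Table: [None, None, 28, 29, None, None, None, None, 47, None, None, None, None]


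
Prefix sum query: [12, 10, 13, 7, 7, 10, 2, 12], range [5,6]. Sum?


Prefix sums: [0, 12, 22, 35, 42, 49, 59, 61, 73]
Sum[5..6] = prefix[7] - prefix[5] = 61 - 49 = 12


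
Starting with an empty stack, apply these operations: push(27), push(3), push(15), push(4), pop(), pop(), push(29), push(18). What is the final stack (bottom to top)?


push(27) -> [27]
push(3) -> [27, 3]
push(15) -> [27, 3, 15]
push(4) -> [27, 3, 15, 4]
pop() returns 4 -> [27, 3, 15]
pop() returns 15 -> [27, 3]
push(29) -> [27, 3, 29]
push(18) -> [27, 3, 29, 18]
Final stack (bottom to top): [27, 3, 29, 18]


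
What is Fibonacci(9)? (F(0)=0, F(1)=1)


F(n)=F(n-1)+F(n-2)
...F(7)=13, F(8)=21, F(9)=34


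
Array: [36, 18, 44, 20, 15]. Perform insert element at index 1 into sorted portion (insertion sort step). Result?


After one pass: [18, 36, 44, 20, 15]


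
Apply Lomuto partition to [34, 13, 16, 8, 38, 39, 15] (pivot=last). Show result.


Elements <= 15 go left of pivot.
Result: [13, 8, 15, 34, 38, 39, 16], pivot at index 2


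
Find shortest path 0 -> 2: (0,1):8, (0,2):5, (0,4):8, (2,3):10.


Dijkstra from 0:
Distances: {0: 0, 1: 8, 2: 5, 3: 15, 4: 8}
Shortest distance to 2 = 5, path = [0, 2]


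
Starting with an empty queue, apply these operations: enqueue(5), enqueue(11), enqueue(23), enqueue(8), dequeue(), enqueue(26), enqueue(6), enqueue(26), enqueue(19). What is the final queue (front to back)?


enqueue(5) -> [5]
enqueue(11) -> [5, 11]
enqueue(23) -> [5, 11, 23]
enqueue(8) -> [5, 11, 23, 8]
dequeue() returns 5 -> [11, 23, 8]
enqueue(26) -> [11, 23, 8, 26]
enqueue(6) -> [11, 23, 8, 26, 6]
enqueue(26) -> [11, 23, 8, 26, 6, 26]
enqueue(19) -> [11, 23, 8, 26, 6, 26, 19]
Final queue (front to back): [11, 23, 8, 26, 6, 26, 19]


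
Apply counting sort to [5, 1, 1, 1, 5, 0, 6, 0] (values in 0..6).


Count array: [2, 3, 0, 0, 0, 2, 1]
Reconstruct: [0, 0, 1, 1, 1, 5, 5, 6]


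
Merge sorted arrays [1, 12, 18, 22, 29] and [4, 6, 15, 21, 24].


Compare heads, take smaller each step.
Merged: [1, 4, 6, 12, 15, 18, 21, 22, 24, 29]


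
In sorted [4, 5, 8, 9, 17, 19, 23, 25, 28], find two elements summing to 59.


Two pointers: lo=0, hi=8
No pair sums to 59


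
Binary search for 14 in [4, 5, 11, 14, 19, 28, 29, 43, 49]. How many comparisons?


Search for 14:
[0,8] mid=4 arr[4]=19
[0,3] mid=1 arr[1]=5
[2,3] mid=2 arr[2]=11
[3,3] mid=3 arr[3]=14
Total: 4 comparisons


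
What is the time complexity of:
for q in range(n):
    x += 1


Per nesting level: O(n) = O(n)
Complexity: O(n)


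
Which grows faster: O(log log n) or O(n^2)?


double-logarithmic grows slower than quadratic
O(log log n) is asymptotically smaller; O(n^2) grows faster


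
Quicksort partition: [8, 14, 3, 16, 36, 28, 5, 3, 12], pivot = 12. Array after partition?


Elements <= 12 go left of pivot.
Result: [8, 3, 5, 3, 12, 28, 14, 16, 36], pivot at index 4


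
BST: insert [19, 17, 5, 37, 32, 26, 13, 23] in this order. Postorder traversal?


Root = 19; build tree by BST insertion.
Postorder traversal: [13, 5, 17, 23, 26, 32, 37, 19]


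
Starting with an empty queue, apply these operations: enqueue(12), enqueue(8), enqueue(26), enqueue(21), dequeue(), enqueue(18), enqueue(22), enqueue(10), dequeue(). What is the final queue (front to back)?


enqueue(12) -> [12]
enqueue(8) -> [12, 8]
enqueue(26) -> [12, 8, 26]
enqueue(21) -> [12, 8, 26, 21]
dequeue() returns 12 -> [8, 26, 21]
enqueue(18) -> [8, 26, 21, 18]
enqueue(22) -> [8, 26, 21, 18, 22]
enqueue(10) -> [8, 26, 21, 18, 22, 10]
dequeue() returns 8 -> [26, 21, 18, 22, 10]
Final queue (front to back): [26, 21, 18, 22, 10]
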